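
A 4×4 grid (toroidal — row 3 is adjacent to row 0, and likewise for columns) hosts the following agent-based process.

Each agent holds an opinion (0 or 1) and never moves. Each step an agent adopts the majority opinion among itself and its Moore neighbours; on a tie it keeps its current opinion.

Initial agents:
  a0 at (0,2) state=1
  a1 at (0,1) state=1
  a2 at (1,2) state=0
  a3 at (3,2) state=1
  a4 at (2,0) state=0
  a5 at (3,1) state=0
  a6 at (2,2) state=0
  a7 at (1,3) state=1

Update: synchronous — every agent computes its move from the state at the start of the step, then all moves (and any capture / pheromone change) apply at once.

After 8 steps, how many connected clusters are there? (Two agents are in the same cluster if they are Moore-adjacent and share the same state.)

2

t=1: a0@(0,2):1 a1@(0,1):1 a2@(1,2):1 a3@(3,2):1 a4@(2,0):0 a5@(3,1):0 a6@(2,2):0 a7@(1,3):0
t=2: (unchanged — steady state)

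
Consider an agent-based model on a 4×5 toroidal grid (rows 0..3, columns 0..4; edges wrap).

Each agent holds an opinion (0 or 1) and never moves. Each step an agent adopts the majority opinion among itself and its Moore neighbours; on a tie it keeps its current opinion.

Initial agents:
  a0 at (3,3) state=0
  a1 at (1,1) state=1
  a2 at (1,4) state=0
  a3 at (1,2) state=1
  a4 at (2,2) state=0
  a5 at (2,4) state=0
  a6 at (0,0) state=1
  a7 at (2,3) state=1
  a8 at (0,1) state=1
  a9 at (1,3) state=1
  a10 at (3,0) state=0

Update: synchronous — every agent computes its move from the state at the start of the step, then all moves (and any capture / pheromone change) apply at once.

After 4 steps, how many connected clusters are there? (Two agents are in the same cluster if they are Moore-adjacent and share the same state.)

t=1: a0@(3,3):0 a1@(1,1):1 a2@(1,4):1 a3@(1,2):1 a4@(2,2):1 a5@(2,4):0 a6@(0,0):1 a7@(2,3):0 a8@(0,1):1 a9@(1,3):1 a10@(3,0):0
t=2: a0@(3,3):0 a1@(1,1):1 a2@(1,4):1 a3@(1,2):1 a4@(2,2):1 a5@(2,4):0 a6@(0,0):1 a7@(2,3):1 a8@(0,1):1 a9@(1,3):1 a10@(3,0):0
t=3: (unchanged — steady state)

2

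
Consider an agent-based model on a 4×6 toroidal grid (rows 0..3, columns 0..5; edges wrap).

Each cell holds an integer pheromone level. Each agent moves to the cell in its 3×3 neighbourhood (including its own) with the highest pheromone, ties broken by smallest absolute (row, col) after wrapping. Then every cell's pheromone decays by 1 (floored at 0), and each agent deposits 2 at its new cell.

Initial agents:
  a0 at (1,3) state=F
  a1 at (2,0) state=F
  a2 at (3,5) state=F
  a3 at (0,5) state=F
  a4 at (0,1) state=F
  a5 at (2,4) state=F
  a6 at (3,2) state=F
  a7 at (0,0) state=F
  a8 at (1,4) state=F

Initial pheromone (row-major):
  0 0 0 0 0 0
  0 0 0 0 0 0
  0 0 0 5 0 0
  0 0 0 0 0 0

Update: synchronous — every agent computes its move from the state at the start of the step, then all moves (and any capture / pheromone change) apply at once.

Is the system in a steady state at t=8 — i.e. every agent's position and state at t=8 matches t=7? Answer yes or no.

yes

t=1: a0@(2,3) a1@(1,0) a2@(0,0) a3@(0,0) a4@(0,0) a5@(2,3) a6@(2,3) a7@(0,0) a8@(2,3) | pheromone: 8 0 0 0 0 0 / 2 0 0 0 0 0 / 0 0 0 12 0 0 / 0 0 0 0 0 0
t=2: a0@(2,3) a1@(0,0) a2@(0,0) a3@(0,0) a4@(0,0) a5@(2,3) a6@(2,3) a7@(0,0) a8@(2,3) | pheromone: 17 0 0 0 0 0 / 1 0 0 0 0 0 / 0 0 0 19 0 0 / 0 0 0 0 0 0
t=3: a0@(2,3) a1@(0,0) a2@(0,0) a3@(0,0) a4@(0,0) a5@(2,3) a6@(2,3) a7@(0,0) a8@(2,3) | pheromone: 26 0 0 0 0 0 / 0 0 0 0 0 0 / 0 0 0 26 0 0 / 0 0 0 0 0 0
t=4: a0@(2,3) a1@(0,0) a2@(0,0) a3@(0,0) a4@(0,0) a5@(2,3) a6@(2,3) a7@(0,0) a8@(2,3) | pheromone: 35 0 0 0 0 0 / 0 0 0 0 0 0 / 0 0 0 33 0 0 / 0 0 0 0 0 0
t=5: a0@(2,3) a1@(0,0) a2@(0,0) a3@(0,0) a4@(0,0) a5@(2,3) a6@(2,3) a7@(0,0) a8@(2,3) | pheromone: 44 0 0 0 0 0 / 0 0 0 0 0 0 / 0 0 0 40 0 0 / 0 0 0 0 0 0
t=6: a0@(2,3) a1@(0,0) a2@(0,0) a3@(0,0) a4@(0,0) a5@(2,3) a6@(2,3) a7@(0,0) a8@(2,3) | pheromone: 53 0 0 0 0 0 / 0 0 0 0 0 0 / 0 0 0 47 0 0 / 0 0 0 0 0 0
t=7: a0@(2,3) a1@(0,0) a2@(0,0) a3@(0,0) a4@(0,0) a5@(2,3) a6@(2,3) a7@(0,0) a8@(2,3) | pheromone: 62 0 0 0 0 0 / 0 0 0 0 0 0 / 0 0 0 54 0 0 / 0 0 0 0 0 0
t=8: a0@(2,3) a1@(0,0) a2@(0,0) a3@(0,0) a4@(0,0) a5@(2,3) a6@(2,3) a7@(0,0) a8@(2,3) | pheromone: 71 0 0 0 0 0 / 0 0 0 0 0 0 / 0 0 0 61 0 0 / 0 0 0 0 0 0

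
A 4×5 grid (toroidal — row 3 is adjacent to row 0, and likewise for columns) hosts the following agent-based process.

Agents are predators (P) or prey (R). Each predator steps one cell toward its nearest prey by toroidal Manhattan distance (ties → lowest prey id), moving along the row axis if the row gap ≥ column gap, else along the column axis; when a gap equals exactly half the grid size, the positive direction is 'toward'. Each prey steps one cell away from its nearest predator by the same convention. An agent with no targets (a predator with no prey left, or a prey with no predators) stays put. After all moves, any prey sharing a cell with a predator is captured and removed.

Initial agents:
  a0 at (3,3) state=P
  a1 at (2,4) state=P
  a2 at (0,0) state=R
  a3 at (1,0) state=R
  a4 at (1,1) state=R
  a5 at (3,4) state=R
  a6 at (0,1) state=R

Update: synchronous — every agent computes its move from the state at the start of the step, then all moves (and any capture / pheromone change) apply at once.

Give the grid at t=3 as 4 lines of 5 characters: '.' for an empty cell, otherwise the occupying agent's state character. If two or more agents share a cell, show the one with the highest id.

R..R.
.....
.....
.PR..

t=1: a0@(3,4):P a1@(3,4):P a2@(0,1):R a3@(0,0):R a4@(1,2):R a5@(3,0):R a6@(0,0):R
t=2: a0@(3,0):P a1@(3,0):P a2@(0,2):R a3@(1,0):R a4@(0,2):R a5@(3,1):R a6@(1,0):R
t=3: a0@(3,1):P a1@(3,1):P a2@(0,3):R a3@(0,0):R a4@(0,3):R a5@(3,2):R a6@(0,0):R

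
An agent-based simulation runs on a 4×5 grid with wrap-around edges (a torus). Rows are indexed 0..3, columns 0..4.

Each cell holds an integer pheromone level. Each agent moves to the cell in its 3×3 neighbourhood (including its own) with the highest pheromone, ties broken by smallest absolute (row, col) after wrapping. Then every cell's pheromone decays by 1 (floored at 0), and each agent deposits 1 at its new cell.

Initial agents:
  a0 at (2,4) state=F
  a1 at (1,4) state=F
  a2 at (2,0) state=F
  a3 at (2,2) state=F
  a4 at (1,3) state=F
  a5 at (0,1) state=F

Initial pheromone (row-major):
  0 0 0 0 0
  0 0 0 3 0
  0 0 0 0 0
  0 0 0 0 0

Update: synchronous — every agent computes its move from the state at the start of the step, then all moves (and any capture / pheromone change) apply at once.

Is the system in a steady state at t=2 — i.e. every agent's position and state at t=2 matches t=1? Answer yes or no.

t=1: a0@(1,3) a1@(1,3) a2@(1,0) a3@(1,3) a4@(1,3) a5@(0,0) | pheromone: 1 0 0 0 0 / 1 0 0 6 0 / 0 0 0 0 0 / 0 0 0 0 0
t=2: a0@(1,3) a1@(1,3) a2@(0,0) a3@(1,3) a4@(1,3) a5@(0,0) | pheromone: 2 0 0 0 0 / 0 0 0 9 0 / 0 0 0 0 0 / 0 0 0 0 0

no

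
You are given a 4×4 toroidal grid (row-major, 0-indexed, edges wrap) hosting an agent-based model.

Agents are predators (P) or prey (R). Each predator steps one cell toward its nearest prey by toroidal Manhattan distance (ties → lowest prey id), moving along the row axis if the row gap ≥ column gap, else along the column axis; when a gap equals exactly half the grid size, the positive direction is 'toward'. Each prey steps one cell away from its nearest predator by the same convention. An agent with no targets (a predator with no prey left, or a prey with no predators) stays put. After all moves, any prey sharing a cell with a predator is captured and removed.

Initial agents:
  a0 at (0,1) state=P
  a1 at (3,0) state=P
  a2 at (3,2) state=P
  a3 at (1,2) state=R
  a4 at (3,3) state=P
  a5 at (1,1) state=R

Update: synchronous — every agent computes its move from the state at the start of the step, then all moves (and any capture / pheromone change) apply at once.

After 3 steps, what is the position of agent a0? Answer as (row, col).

(3, 1)

t=1: a0@(1,1):P a1@(0,0):P a2@(0,2):P a3@(2,2):R a4@(0,3):P a5@(2,1):R
t=2: a0@(2,1):P a1@(1,0):P a2@(1,2):P a3@(3,2):R a4@(1,3):P a5@(3,1):R
t=3: a0@(3,1):P a1@(2,0):P a2@(2,2):P a3@(0,2):R a4@(2,3):P a5@(0,1):R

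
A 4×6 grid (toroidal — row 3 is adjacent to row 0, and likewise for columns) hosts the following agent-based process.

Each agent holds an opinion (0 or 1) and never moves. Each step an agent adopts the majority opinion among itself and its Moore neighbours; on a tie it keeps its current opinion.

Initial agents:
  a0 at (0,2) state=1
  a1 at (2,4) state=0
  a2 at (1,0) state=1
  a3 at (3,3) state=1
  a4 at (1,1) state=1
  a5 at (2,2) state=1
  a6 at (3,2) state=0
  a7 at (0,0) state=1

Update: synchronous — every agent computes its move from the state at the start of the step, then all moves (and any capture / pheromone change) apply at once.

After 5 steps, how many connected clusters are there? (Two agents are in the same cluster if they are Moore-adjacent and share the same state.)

2

t=1: a0@(0,2):1 a1@(2,4):0 a2@(1,0):1 a3@(3,3):1 a4@(1,1):1 a5@(2,2):1 a6@(3,2):1 a7@(0,0):1
t=2: (unchanged — steady state)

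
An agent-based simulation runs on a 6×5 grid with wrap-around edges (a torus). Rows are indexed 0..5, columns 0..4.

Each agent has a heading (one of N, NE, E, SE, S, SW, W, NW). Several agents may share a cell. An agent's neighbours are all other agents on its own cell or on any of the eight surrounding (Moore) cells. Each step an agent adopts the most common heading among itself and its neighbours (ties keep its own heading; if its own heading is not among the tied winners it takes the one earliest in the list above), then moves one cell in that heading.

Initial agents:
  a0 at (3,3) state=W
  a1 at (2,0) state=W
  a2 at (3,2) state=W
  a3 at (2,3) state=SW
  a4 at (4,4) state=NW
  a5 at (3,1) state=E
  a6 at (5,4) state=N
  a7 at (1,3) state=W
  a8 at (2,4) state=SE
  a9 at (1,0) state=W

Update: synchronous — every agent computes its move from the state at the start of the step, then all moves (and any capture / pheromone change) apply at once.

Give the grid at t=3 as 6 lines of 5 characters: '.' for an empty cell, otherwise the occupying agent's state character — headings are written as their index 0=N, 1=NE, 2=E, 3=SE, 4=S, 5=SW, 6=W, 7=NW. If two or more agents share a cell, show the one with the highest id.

.....
6.6..
666..
66.66
.....
.....

t=1: a0@(3,2):W a1@(2,4):W a2@(3,1):W a3@(2,2):W a4@(3,3):NW a5@(3,0):W a6@(4,4):N a7@(1,2):W a8@(2,3):W a9@(1,4):W
t=2: a0@(3,1):W a1@(2,3):W a2@(3,0):W a3@(2,1):W a4@(3,2):W a5@(3,4):W a6@(3,4):N a7@(1,1):W a8@(2,2):W a9@(1,3):W
t=3: a0@(3,0):W a1@(2,2):W a2@(3,4):W a3@(2,0):W a4@(3,1):W a5@(3,3):W a6@(3,3):W a7@(1,0):W a8@(2,1):W a9@(1,2):W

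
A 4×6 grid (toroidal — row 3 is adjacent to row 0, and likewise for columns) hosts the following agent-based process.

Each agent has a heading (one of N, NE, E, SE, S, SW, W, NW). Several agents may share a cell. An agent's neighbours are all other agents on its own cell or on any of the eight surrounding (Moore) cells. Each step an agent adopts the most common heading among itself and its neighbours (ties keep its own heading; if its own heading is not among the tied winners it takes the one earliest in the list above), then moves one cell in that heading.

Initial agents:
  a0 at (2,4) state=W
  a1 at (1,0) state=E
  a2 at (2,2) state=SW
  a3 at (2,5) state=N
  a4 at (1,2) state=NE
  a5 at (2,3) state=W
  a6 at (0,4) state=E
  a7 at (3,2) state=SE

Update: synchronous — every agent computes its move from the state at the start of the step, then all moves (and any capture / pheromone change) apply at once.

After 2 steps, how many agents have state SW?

1

t=1: a0@(2,3):W a1@(1,1):E a2@(3,1):SW a3@(1,5):N a4@(0,3):NE a5@(2,2):W a6@(0,5):E a7@(0,3):SE
t=2: a0@(2,2):W a1@(1,2):E a2@(0,0):SW a3@(0,5):N a4@(3,4):NE a5@(2,1):W a6@(0,0):E a7@(1,4):SE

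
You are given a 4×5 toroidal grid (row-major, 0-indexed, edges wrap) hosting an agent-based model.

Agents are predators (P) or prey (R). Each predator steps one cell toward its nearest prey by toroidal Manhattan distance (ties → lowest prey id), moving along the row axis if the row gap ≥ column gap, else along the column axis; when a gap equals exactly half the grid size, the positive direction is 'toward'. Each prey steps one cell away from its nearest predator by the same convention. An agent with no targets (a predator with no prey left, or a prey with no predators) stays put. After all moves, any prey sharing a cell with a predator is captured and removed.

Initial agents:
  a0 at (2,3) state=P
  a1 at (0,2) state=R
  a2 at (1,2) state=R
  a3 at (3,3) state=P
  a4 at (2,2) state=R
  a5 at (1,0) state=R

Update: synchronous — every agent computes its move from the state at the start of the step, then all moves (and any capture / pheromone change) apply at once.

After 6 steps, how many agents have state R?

t=1: a0@(2,2):P a1@(1,2):R a2@(0,2):R a3@(0,3):P a4@(2,1):R a5@(1,1):R
t=2: a0@(1,2):P a2@(0,1):R a3@(0,2):P a4@(2,0):R a5@(0,1):R
t=3: a0@(0,2):P a2@(0,0):R a3@(0,1):P a4@(2,4):R a5@(0,0):R
t=4: a0@(0,1):P a2@(0,4):R a3@(0,0):P a4@(1,4):R a5@(0,4):R
t=5: a0@(0,0):P a2@(0,3):R a3@(0,4):P a4@(2,4):R a5@(0,3):R
t=6: a0@(0,4):P a2@(0,2):R a3@(0,3):P a4@(1,4):R a5@(0,2):R

3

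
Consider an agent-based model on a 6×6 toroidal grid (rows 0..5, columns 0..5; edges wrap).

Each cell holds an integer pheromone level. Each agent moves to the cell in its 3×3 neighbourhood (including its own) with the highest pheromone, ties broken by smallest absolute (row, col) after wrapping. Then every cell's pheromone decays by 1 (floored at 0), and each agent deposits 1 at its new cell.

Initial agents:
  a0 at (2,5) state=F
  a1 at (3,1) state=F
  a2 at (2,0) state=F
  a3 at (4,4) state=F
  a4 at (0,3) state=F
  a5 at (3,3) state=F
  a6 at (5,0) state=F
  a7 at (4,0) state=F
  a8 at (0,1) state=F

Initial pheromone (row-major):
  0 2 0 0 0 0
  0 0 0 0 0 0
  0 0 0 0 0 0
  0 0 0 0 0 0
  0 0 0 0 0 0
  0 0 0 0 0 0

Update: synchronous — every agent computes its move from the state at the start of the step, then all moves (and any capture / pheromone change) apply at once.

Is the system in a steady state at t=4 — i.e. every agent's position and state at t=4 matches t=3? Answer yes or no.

no

t=1: a0@(1,0) a1@(2,0) a2@(1,0) a3@(3,3) a4@(0,2) a5@(2,2) a6@(0,1) a7@(3,0) a8@(0,1) | pheromone: 0 3 1 0 0 0 / 2 0 0 0 0 0 / 1 0 1 0 0 0 / 1 0 0 1 0 0 / 0 0 0 0 0 0 / 0 0 0 0 0 0
t=2: a0@(0,1) a1@(1,0) a2@(0,1) a3@(2,2) a4@(0,1) a5@(2,2) a6@(0,1) a7@(2,0) a8@(0,1) | pheromone: 0 7 0 0 0 0 / 2 0 0 0 0 0 / 1 0 2 0 0 0 / 0 0 0 0 0 0 / 0 0 0 0 0 0 / 0 0 0 0 0 0
t=3: a0@(0,1) a1@(0,1) a2@(0,1) a3@(2,2) a4@(0,1) a5@(2,2) a6@(0,1) a7@(1,0) a8@(0,1) | pheromone: 0 12 0 0 0 0 / 2 0 0 0 0 0 / 0 0 3 0 0 0 / 0 0 0 0 0 0 / 0 0 0 0 0 0 / 0 0 0 0 0 0
t=4: a0@(0,1) a1@(0,1) a2@(0,1) a3@(2,2) a4@(0,1) a5@(2,2) a6@(0,1) a7@(0,1) a8@(0,1) | pheromone: 0 18 0 0 0 0 / 1 0 0 0 0 0 / 0 0 4 0 0 0 / 0 0 0 0 0 0 / 0 0 0 0 0 0 / 0 0 0 0 0 0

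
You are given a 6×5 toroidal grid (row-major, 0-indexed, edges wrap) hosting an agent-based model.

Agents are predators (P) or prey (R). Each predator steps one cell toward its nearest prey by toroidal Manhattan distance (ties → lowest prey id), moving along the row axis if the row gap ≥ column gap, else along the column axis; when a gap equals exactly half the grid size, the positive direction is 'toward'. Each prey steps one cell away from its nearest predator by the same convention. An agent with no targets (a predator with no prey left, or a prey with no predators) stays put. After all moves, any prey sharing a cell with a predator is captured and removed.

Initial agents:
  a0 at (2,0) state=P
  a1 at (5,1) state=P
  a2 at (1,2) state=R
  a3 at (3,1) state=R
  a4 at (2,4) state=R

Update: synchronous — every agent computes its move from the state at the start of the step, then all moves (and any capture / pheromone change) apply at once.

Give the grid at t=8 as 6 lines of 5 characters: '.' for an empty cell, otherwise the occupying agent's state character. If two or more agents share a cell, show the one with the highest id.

..P..
..P..
...R.
.....
.....
.....

t=1: a0@(2,4):P a1@(4,1):P a2@(1,3):R a4@(2,3):R
t=2: a0@(2,3):P a1@(3,1):P a2@(0,3):R a4@(2,2):R
t=3: a0@(2,2):P a1@(2,1):P a2@(5,3):R
t=4: a0@(3,2):P a1@(3,1):P a2@(4,3):R
t=5: a0@(4,2):P a1@(3,2):P a2@(5,3):R
t=6: a0@(5,2):P a1@(4,2):P a2@(0,3):R
t=7: a0@(0,2):P a1@(5,2):P a2@(1,3):R
t=8: a0@(1,2):P a1@(0,2):P a2@(2,3):R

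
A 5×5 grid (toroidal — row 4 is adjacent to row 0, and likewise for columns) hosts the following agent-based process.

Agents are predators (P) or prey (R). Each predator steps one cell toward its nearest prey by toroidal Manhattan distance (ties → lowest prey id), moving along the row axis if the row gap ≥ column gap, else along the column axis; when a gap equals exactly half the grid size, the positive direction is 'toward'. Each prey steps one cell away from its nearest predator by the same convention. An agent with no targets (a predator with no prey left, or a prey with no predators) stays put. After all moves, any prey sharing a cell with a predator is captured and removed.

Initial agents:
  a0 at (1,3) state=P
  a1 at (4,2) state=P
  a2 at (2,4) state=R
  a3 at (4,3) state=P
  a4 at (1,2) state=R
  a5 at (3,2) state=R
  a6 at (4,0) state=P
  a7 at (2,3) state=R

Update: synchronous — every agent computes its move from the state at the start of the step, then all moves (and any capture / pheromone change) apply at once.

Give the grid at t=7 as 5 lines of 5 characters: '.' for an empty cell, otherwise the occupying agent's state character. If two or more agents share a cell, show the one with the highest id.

t=1: a0@(1,2):P a1@(3,2):P a2@(3,4):R a3@(3,3):P a4@(1,1):R a5@(2,2):R a6@(3,0):P
t=2: a0@(1,1):P a1@(2,2):P a2@(3,0):R a3@(3,4):P a4@(1,0):R a5@(3,2):R a6@(3,4):P
t=3: a0@(1,0):P a1@(3,2):P a2@(3,1):R a3@(3,0):P a4@(1,4):R a5@(4,2):R a6@(3,0):P
t=4: a0@(1,4):P a1@(3,1):P a2@(3,0):R a3@(3,1):P a4@(1,3):R a5@(0,2):R a6@(3,1):P
t=5: a0@(1,3):P a1@(3,0):P a2@(3,4):R a3@(3,0):P a4@(1,2):R a5@(0,1):R a6@(3,0):P
t=6: a0@(1,2):P a1@(3,4):P a2@(3,3):R a3@(3,4):P a4@(1,1):R a5@(0,0):R a6@(3,4):P
t=7: a0@(1,1):P a1@(3,3):P a2@(3,2):R a3@(3,3):P a4@(1,0):R a5@(0,4):R a6@(3,3):P

....R
RP...
.....
..RP.
.....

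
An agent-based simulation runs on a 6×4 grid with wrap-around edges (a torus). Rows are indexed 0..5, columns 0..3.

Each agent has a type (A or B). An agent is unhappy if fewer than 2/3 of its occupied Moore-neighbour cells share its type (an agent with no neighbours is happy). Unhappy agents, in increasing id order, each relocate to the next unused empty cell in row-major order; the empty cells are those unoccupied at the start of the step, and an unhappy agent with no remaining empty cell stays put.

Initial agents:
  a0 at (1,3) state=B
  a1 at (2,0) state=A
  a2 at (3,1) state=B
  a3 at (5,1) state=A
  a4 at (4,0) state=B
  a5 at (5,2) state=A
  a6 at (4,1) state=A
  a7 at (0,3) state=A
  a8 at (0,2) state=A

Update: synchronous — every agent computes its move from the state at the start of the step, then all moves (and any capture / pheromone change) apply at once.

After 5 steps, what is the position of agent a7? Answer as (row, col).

(1, 1)

t=1: a0@(0,0):B a1@(0,1):A a2@(1,0):B a3@(5,1):A a4@(1,1):B a5@(5,2):A a6@(1,2):A a7@(0,3):A a8@(0,2):A
t=2: a0@(1,3):B a1@(2,0):A a2@(2,1):B a3@(5,1):A a4@(2,2):B a5@(5,2):A a6@(1,2):A a7@(2,3):A a8@(0,2):A
t=3: a0@(0,0):B a1@(0,1):A a2@(0,3):B a3@(5,1):A a4@(1,0):B a5@(5,2):A a6@(1,1):A a7@(3,0):A a8@(0,2):A
t=4: a0@(1,2):B a1@(0,1):A a2@(1,3):B a3@(5,1):A a4@(2,0):B a5@(5,2):A a6@(2,1):A a7@(3,0):A a8@(0,2):A
t=5: a0@(0,0):B a1@(0,1):A a2@(1,3):B a3@(5,1):A a4@(0,3):B a5@(5,2):A a6@(1,0):A a7@(1,1):A a8@(2,2):A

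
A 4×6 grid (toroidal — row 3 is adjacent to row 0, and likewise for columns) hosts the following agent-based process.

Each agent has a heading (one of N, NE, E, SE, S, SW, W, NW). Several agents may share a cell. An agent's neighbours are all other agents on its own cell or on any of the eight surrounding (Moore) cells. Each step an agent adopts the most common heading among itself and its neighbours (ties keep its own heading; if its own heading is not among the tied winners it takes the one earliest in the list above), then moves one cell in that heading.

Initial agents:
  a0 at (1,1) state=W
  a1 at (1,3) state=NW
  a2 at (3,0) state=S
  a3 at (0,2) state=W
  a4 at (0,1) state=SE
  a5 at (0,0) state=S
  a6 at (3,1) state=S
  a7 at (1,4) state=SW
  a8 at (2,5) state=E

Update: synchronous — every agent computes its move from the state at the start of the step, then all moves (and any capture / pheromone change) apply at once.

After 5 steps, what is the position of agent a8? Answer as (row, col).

t=1: a0@(1,0):W a1@(0,2):NW a2@(0,0):S a3@(0,1):W a4@(1,1):S a5@(1,0):S a6@(0,1):S a7@(2,3):SW a8@(2,0):E
t=2: a0@(2,0):S a1@(1,2):S a2@(1,0):S a3@(1,1):S a4@(2,1):S a5@(2,0):S a6@(1,1):S a7@(3,2):SW a8@(3,0):S
t=3: a0@(3,0):S a1@(2,2):S a2@(2,0):S a3@(2,1):S a4@(3,1):S a5@(3,0):S a6@(2,1):S a7@(0,1):SW a8@(0,0):S
t=4: a0@(0,0):S a1@(3,2):S a2@(3,0):S a3@(3,1):S a4@(0,1):S a5@(0,0):S a6@(3,1):S a7@(1,1):S a8@(1,0):S
t=5: a0@(1,0):S a1@(0,2):S a2@(0,0):S a3@(0,1):S a4@(1,1):S a5@(1,0):S a6@(0,1):S a7@(2,1):S a8@(2,0):S

(2, 0)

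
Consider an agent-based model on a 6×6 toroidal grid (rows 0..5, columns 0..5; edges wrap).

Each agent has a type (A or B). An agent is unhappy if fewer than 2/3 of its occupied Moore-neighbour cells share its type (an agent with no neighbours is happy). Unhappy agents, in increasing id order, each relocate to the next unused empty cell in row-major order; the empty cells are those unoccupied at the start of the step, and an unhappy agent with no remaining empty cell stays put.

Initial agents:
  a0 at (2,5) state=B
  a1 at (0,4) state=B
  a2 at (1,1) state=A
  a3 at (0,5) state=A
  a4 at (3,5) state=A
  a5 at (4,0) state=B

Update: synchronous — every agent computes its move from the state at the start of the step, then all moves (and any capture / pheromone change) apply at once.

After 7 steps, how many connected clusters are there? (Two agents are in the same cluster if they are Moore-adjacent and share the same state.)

4

t=1: a0@(0,0):B a1@(0,1):B a2@(1,1):A a3@(0,2):A a4@(0,3):A a5@(1,0):B
t=2: a0@(0,0):B a1@(0,4):B a2@(0,5):A a3@(0,2):A a4@(0,3):A a5@(1,0):B
t=3: a0@(0,1):B a1@(1,1):B a2@(1,2):A a3@(0,2):A a4@(1,3):A a5@(1,4):B
t=4: a0@(0,0):B a1@(0,3):B a2@(0,4):A a3@(0,5):A a4@(1,3):A a5@(1,0):B
t=5: a0@(0,1):B a1@(0,2):B a2@(0,4):A a3@(1,1):A a4@(1,2):A a5@(1,4):B
t=6: a0@(0,0):B a1@(0,3):B a2@(0,5):A a3@(1,0):A a4@(1,3):A a5@(1,5):B
t=7: a0@(0,1):B a1@(0,2):B a2@(0,4):A a3@(1,1):A a4@(1,2):A a5@(1,4):B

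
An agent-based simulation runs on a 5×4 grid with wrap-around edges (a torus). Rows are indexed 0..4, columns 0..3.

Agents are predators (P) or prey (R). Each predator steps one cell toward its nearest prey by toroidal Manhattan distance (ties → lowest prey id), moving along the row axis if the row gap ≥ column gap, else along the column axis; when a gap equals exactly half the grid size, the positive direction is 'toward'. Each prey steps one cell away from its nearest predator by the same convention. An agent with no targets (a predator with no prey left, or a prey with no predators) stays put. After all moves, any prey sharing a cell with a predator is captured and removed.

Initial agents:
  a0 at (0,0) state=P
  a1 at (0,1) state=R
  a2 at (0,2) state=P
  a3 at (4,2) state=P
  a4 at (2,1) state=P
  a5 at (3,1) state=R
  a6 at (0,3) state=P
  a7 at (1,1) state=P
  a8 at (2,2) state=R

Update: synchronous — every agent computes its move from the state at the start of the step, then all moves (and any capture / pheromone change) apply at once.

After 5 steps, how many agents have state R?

2

t=1: a0@(0,1):P a2@(0,1):P a3@(0,2):P a4@(3,1):P a5@(4,1):R a6@(0,0):P a7@(0,1):P a8@(2,3):R
t=2: a0@(4,1):P a2@(4,1):P a3@(4,2):P a4@(4,1):P a5@(3,1):R a6@(4,0):P a7@(4,1):P a8@(3,3):R
t=3: a0@(3,1):P a2@(3,1):P a3@(3,2):P a4@(3,1):P a5@(2,1):R a6@(3,0):P a7@(3,1):P a8@(2,3):R
t=4: a0@(2,1):P a2@(2,1):P a3@(2,2):P a4@(2,1):P a5@(1,1):R a6@(2,0):P a7@(2,1):P a8@(1,3):R
t=5: a0@(1,1):P a2@(1,1):P a3@(1,2):P a4@(1,1):P a5@(0,1):R a6@(1,0):P a7@(1,1):P a8@(0,3):R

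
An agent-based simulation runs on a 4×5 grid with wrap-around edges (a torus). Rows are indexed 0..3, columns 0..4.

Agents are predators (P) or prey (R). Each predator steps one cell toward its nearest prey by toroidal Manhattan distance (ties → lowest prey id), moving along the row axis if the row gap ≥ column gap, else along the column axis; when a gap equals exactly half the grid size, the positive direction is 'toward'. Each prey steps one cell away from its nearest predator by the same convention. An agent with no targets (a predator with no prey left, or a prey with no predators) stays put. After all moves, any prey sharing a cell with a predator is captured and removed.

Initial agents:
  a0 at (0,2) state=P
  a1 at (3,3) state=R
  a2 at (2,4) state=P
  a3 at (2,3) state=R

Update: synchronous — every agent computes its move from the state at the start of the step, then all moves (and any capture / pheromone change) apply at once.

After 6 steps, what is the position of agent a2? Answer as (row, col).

(2, 2)

t=1: a0@(3,2):P a2@(2,3):P a3@(2,2):R
t=2: a0@(2,2):P a2@(2,2):P a3@(1,2):R
t=3: a0@(1,2):P a2@(1,2):P a3@(0,2):R
t=4: a0@(0,2):P a2@(0,2):P a3@(3,2):R
t=5: a0@(3,2):P a2@(3,2):P a3@(2,2):R
t=6: a0@(2,2):P a2@(2,2):P a3@(1,2):R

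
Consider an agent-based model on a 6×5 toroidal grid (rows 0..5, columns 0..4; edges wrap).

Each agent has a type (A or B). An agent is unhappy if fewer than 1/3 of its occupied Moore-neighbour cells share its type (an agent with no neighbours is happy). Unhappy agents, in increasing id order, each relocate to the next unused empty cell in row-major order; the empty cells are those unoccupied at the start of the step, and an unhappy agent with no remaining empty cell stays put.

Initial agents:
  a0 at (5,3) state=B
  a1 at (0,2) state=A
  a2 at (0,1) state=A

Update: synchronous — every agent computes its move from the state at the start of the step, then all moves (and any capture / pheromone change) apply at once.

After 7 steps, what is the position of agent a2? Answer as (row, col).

(0, 1)

t=1: a0@(0,0):B a1@(0,2):A a2@(0,1):A
t=2: a0@(0,3):B a1@(0,2):A a2@(0,1):A
t=3: a0@(0,0):B a1@(0,2):A a2@(0,1):A
t=4: a0@(0,3):B a1@(0,2):A a2@(0,1):A
t=5: a0@(0,0):B a1@(0,2):A a2@(0,1):A
t=6: a0@(0,3):B a1@(0,2):A a2@(0,1):A
t=7: a0@(0,0):B a1@(0,2):A a2@(0,1):A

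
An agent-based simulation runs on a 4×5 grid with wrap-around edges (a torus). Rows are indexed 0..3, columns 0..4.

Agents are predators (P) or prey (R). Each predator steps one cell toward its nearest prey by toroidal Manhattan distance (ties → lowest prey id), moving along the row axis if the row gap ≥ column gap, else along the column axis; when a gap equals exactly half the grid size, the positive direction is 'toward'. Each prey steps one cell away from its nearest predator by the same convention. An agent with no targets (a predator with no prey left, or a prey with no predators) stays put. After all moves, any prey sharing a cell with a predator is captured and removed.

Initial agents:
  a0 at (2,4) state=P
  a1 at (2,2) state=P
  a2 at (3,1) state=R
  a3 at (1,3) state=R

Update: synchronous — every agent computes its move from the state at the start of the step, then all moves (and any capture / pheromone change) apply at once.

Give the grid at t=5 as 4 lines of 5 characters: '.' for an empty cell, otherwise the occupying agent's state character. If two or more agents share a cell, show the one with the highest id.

t=1: a0@(1,4):P a1@(3,2):P a2@(0,1):R a3@(0,3):R
t=2: a0@(0,4):P a1@(0,2):P a2@(1,1):R a3@(3,3):R
t=3: a0@(3,4):P a1@(1,2):P a2@(2,1):R a3@(2,3):R
t=4: a0@(2,4):P a1@(2,2):P a2@(3,1):R a3@(1,3):R
t=5: a0@(1,4):P a1@(3,2):P a2@(0,1):R a3@(0,3):R

.R.R.
....P
.....
..P..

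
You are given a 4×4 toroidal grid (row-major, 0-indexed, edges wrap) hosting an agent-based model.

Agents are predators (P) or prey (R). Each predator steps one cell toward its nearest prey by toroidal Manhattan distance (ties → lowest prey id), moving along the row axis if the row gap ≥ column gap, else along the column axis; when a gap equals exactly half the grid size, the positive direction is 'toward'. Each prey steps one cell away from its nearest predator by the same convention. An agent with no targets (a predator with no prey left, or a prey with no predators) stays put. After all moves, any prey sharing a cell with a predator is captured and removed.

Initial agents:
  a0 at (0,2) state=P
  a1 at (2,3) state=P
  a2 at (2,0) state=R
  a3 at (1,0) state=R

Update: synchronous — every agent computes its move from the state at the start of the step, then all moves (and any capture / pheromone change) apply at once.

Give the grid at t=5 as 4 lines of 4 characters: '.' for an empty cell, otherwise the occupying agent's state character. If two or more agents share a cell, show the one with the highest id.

t=1: a0@(0,3):P a1@(2,0):P a2@(2,1):R a3@(0,0):R
t=2: a0@(0,0):P a1@(2,1):P a2@(2,2):R a3@(0,1):R
t=3: a0@(0,1):P a1@(2,2):P a2@(2,3):R a3@(0,2):R
t=4: a0@(0,2):P a1@(2,3):P a2@(2,0):R a3@(0,3):R
t=5: a0@(0,3):P a1@(2,0):P a2@(2,1):R a3@(0,0):R

R..P
....
PR..
....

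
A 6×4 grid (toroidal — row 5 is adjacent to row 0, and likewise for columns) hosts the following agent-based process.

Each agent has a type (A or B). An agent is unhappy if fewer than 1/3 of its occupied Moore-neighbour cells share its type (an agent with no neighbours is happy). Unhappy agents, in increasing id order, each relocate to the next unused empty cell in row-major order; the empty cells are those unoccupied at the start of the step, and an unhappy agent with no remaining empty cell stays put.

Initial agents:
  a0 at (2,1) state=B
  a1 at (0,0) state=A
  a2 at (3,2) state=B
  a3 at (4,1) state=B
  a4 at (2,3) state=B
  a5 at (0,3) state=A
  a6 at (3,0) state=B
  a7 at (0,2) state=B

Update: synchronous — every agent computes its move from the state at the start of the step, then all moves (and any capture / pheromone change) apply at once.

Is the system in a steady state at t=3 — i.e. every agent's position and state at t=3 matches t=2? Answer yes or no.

no

t=1: a0@(2,1):B a1@(0,0):A a2@(3,2):B a3@(4,1):B a4@(2,3):B a5@(0,3):A a6@(3,0):B a7@(0,1):B
t=2: a0@(2,1):B a1@(0,0):A a2@(3,2):B a3@(4,1):B a4@(2,3):B a5@(0,3):A a6@(3,0):B a7@(0,2):B
t=3: a0@(2,1):B a1@(0,0):A a2@(3,2):B a3@(4,1):B a4@(2,3):B a5@(0,3):A a6@(3,0):B a7@(0,1):B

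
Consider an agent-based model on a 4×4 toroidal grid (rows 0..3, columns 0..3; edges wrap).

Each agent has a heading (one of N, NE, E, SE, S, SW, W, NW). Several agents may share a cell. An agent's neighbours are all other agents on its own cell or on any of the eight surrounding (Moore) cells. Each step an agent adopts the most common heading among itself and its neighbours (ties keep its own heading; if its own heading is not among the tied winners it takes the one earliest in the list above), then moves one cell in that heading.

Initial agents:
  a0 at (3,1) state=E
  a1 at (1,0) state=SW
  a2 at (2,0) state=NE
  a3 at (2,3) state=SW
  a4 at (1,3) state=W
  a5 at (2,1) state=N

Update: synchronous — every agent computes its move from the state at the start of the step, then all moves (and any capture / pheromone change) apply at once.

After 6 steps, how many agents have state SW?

t=1: a0@(3,2):E a1@(2,3):SW a2@(3,3):SW a3@(3,2):SW a4@(2,2):SW a5@(1,1):N
t=2: a0@(0,1):SW a1@(3,2):SW a2@(0,2):SW a3@(0,1):SW a4@(3,1):SW a5@(0,1):N
t=3: a0@(1,0):SW a1@(0,1):SW a2@(1,1):SW a3@(1,0):SW a4@(0,0):SW a5@(1,0):SW
t=4: a0@(2,3):SW a1@(1,0):SW a2@(2,0):SW a3@(2,3):SW a4@(1,3):SW a5@(2,3):SW
t=5: a0@(3,2):SW a1@(2,3):SW a2@(3,3):SW a3@(3,2):SW a4@(2,2):SW a5@(3,2):SW
t=6: a0@(0,1):SW a1@(3,2):SW a2@(0,2):SW a3@(0,1):SW a4@(3,1):SW a5@(0,1):SW

6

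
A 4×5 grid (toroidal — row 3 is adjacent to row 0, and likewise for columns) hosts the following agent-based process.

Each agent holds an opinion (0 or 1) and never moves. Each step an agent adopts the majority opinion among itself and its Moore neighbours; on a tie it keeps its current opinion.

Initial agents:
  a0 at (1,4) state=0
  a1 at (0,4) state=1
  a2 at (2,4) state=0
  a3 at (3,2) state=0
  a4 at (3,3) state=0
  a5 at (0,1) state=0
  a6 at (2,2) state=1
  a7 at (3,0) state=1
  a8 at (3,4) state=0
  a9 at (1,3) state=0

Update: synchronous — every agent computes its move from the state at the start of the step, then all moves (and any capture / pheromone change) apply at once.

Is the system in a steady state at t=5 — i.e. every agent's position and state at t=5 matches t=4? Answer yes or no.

t=1: a0@(1,4):0 a1@(0,4):0 a2@(2,4):0 a3@(3,2):0 a4@(3,3):0 a5@(0,1):0 a6@(2,2):0 a7@(3,0):0 a8@(3,4):0 a9@(1,3):0
t=2: (unchanged — steady state)

yes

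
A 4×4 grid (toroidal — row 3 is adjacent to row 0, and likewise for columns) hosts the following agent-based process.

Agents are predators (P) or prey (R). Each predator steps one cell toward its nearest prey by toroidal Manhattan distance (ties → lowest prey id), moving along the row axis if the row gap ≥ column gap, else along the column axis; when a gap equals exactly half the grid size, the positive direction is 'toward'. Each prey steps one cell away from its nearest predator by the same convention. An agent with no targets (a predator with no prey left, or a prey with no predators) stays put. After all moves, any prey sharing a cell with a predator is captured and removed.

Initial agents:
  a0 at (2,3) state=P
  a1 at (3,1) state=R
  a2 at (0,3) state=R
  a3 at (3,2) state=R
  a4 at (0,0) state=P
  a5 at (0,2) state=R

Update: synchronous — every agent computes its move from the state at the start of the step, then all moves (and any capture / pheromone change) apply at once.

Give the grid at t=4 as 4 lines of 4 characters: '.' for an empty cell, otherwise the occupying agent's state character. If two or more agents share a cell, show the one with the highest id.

t=1: a0@(3,3):P a1@(2,1):R a2@(0,2):R a3@(0,2):R a4@(0,3):P a5@(0,1):R
t=2: a0@(0,3):P a1@(2,0):R a2@(0,1):R a3@(0,1):R a4@(0,2):P a5@(0,0):R
t=3: a0@(0,0):P a1@(1,0):R a4@(0,1):P
t=4: a0@(1,0):P a1@(2,0):R a4@(1,1):P

....
PP..
R...
....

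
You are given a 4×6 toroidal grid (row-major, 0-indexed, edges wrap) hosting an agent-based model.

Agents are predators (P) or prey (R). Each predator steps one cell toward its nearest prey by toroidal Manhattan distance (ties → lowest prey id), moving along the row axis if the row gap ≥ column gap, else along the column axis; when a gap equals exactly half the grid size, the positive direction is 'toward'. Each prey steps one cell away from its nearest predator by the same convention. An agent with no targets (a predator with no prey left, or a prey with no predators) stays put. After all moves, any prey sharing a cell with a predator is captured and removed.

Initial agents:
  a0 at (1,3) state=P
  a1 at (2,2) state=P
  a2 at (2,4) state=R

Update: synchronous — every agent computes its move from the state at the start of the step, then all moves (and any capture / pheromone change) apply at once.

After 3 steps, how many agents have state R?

1

t=1: a0@(2,3):P a1@(2,3):P a2@(3,4):R
t=2: a0@(3,3):P a1@(3,3):P a2@(0,4):R
t=3: a0@(0,3):P a1@(0,3):P a2@(1,4):R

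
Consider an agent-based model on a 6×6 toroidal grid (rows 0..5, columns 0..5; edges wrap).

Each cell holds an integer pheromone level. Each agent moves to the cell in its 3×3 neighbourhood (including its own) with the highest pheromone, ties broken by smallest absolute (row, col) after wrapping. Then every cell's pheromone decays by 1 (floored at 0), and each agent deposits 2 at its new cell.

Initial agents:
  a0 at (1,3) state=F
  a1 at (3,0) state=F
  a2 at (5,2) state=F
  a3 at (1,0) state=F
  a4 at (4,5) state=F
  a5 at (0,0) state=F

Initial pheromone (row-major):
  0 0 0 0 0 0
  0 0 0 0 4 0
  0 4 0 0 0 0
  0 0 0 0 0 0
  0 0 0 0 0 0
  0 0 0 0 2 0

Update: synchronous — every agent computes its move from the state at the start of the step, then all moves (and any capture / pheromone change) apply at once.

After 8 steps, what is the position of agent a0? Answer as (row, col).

t=1: a0@(1,4) a1@(2,1) a2@(0,1) a3@(2,1) a4@(5,4) a5@(0,0) | pheromone: 2 2 0 0 0 0 / 0 0 0 0 5 0 / 0 7 0 0 0 0 / 0 0 0 0 0 0 / 0 0 0 0 0 0 / 0 0 0 0 3 0
t=2: a0@(1,4) a1@(2,1) a2@(0,0) a3@(2,1) a4@(5,4) a5@(0,0) | pheromone: 5 1 0 0 0 0 / 0 0 0 0 6 0 / 0 10 0 0 0 0 / 0 0 0 0 0 0 / 0 0 0 0 0 0 / 0 0 0 0 4 0
t=3: a0@(1,4) a1@(2,1) a2@(0,0) a3@(2,1) a4@(5,4) a5@(0,0) | pheromone: 8 0 0 0 0 0 / 0 0 0 0 7 0 / 0 13 0 0 0 0 / 0 0 0 0 0 0 / 0 0 0 0 0 0 / 0 0 0 0 5 0
t=4: a0@(1,4) a1@(2,1) a2@(0,0) a3@(2,1) a4@(5,4) a5@(0,0) | pheromone: 11 0 0 0 0 0 / 0 0 0 0 8 0 / 0 16 0 0 0 0 / 0 0 0 0 0 0 / 0 0 0 0 0 0 / 0 0 0 0 6 0
t=5: a0@(1,4) a1@(2,1) a2@(0,0) a3@(2,1) a4@(5,4) a5@(0,0) | pheromone: 14 0 0 0 0 0 / 0 0 0 0 9 0 / 0 19 0 0 0 0 / 0 0 0 0 0 0 / 0 0 0 0 0 0 / 0 0 0 0 7 0
t=6: a0@(1,4) a1@(2,1) a2@(0,0) a3@(2,1) a4@(5,4) a5@(0,0) | pheromone: 17 0 0 0 0 0 / 0 0 0 0 10 0 / 0 22 0 0 0 0 / 0 0 0 0 0 0 / 0 0 0 0 0 0 / 0 0 0 0 8 0
t=7: a0@(1,4) a1@(2,1) a2@(0,0) a3@(2,1) a4@(5,4) a5@(0,0) | pheromone: 20 0 0 0 0 0 / 0 0 0 0 11 0 / 0 25 0 0 0 0 / 0 0 0 0 0 0 / 0 0 0 0 0 0 / 0 0 0 0 9 0
t=8: a0@(1,4) a1@(2,1) a2@(0,0) a3@(2,1) a4@(5,4) a5@(0,0) | pheromone: 23 0 0 0 0 0 / 0 0 0 0 12 0 / 0 28 0 0 0 0 / 0 0 0 0 0 0 / 0 0 0 0 0 0 / 0 0 0 0 10 0

(1, 4)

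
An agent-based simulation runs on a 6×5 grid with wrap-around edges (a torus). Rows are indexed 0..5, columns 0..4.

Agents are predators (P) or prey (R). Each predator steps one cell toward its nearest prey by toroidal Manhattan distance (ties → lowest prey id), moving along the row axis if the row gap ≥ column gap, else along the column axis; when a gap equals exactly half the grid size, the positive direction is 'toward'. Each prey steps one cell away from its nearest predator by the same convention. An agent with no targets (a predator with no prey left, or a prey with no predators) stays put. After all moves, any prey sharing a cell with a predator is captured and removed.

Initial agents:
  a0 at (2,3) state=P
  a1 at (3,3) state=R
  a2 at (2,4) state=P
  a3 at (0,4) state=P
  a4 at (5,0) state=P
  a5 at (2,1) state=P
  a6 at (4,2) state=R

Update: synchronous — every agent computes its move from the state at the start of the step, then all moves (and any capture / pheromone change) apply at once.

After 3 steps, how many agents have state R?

2

t=1: a0@(3,3):P a1@(4,3):R a2@(3,4):P a3@(1,4):P a4@(5,1):P a5@(2,2):P a6@(5,2):R
t=2: a0@(4,3):P a1@(5,3):R a2@(4,4):P a3@(2,4):P a4@(5,2):P a5@(3,2):P a6@(5,3):R
t=3: a0@(5,3):P a1@(0,3):R a2@(5,4):P a3@(3,4):P a4@(5,3):P a5@(4,2):P a6@(0,3):R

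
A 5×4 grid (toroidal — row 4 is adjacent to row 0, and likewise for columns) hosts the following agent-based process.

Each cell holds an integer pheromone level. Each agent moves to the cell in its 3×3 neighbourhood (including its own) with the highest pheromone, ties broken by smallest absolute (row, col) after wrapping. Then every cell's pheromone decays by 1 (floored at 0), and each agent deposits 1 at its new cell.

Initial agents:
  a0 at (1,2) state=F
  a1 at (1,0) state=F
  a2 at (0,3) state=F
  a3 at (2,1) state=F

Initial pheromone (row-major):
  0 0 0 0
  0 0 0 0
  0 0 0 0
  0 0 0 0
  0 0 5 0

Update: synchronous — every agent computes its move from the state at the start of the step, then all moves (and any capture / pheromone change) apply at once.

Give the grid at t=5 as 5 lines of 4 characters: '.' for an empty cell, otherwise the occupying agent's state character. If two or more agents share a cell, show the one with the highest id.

F...
....
....
....
..F.

t=1: a0@(0,1) a1@(0,0) a2@(4,2) a3@(1,0) | pheromone: 1 1 0 0 / 1 0 0 0 / 0 0 0 0 / 0 0 0 0 / 0 0 5 0
t=2: a0@(4,2) a1@(0,0) a2@(4,2) a3@(0,0) | pheromone: 2 0 0 0 / 0 0 0 0 / 0 0 0 0 / 0 0 0 0 / 0 0 6 0
t=3: a0@(4,2) a1@(0,0) a2@(4,2) a3@(0,0) | pheromone: 3 0 0 0 / 0 0 0 0 / 0 0 0 0 / 0 0 0 0 / 0 0 7 0
t=4: a0@(4,2) a1@(0,0) a2@(4,2) a3@(0,0) | pheromone: 4 0 0 0 / 0 0 0 0 / 0 0 0 0 / 0 0 0 0 / 0 0 8 0
t=5: a0@(4,2) a1@(0,0) a2@(4,2) a3@(0,0) | pheromone: 5 0 0 0 / 0 0 0 0 / 0 0 0 0 / 0 0 0 0 / 0 0 9 0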